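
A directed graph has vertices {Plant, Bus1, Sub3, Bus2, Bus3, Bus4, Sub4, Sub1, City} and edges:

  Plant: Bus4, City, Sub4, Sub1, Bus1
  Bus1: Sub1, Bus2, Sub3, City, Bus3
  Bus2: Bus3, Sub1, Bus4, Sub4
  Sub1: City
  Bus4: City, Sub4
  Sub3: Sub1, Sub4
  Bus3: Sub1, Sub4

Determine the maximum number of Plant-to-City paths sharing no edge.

4

Assign every edge capacity 1; by Menger, the answer equals the max flow.
Path Plant→City (+1); total 1.
Path Plant→Bus1→City (+1); total 2.
Path Plant→Bus4→City (+1); total 3.
Path Plant→Sub1→City (+1); total 4.
No residual Plant→City path; max flow = 4.
Certifying cut of size 4: {Plant→Bus1, Plant→Bus4, Plant→City, Plant→Sub1}.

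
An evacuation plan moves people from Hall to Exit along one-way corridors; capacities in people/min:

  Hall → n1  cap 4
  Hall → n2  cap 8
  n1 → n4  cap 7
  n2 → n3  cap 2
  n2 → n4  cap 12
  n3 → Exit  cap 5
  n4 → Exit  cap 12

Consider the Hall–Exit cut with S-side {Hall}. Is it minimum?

Yes — it is a minimum cut (capacity 12).

Given cut capacity: 4 + 8 = 12.
Augment Hall→n1→n4→Exit: bottleneck 4, flow now 4.
Augment Hall→n2→n3→Exit: bottleneck 2, flow now 6.
Augment Hall→n2→n4→Exit: bottleneck 6, flow now 12.
No augmenting path remains; maximum flow = 12.
Cut capacity 12 equals the max flow, so it is a minimum cut.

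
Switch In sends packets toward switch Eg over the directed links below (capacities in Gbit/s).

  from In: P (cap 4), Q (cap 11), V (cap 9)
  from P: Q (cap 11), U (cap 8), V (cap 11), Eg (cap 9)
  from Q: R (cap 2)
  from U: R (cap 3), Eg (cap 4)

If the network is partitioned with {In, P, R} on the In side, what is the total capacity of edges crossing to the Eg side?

Edges leaving {In, P, R}: In→Q (11), In→V (9), P→Q (11), P→U (8), P→V (11), P→Eg (9).
Cut capacity = 11 + 9 + 11 + 8 + 11 + 9 = 59.

59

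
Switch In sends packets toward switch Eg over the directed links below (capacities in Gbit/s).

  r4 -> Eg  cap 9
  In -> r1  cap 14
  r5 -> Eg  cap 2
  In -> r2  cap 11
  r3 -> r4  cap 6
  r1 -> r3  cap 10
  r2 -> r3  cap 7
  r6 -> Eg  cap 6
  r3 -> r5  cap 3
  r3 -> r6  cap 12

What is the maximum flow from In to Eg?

14

Augment In→r1→r3→r4→Eg: bottleneck 6, flow now 6.
Augment In→r1→r3→r5→Eg: bottleneck 2, flow now 8.
Augment In→r1→r3→r6→Eg: bottleneck 2, flow now 10.
Augment In→r2→r3→r6→Eg: bottleneck 4, flow now 14.
No augmenting path remains; maximum flow = 14.
In the residual graph, reachable from In: {In, r1, r2, r3, r5, r6}.
Min-cut edges: r3→r4 (6), r5→Eg (2), r6→Eg (6); capacity 6 + 2 + 6 = 14.
This cut is saturated, so no flow can exceed 14.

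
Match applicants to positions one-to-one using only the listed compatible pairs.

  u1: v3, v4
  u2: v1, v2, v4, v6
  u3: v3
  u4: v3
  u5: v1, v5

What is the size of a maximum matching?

Unit-capacity flow: source→left, listed edges, right→sink; max matching = max flow.
Augmenting path u1→v3 (+1); matched 1.
Augmenting path u2→v1 (+1); matched 2.
Augmenting path u5→v5 (+1); matched 3.
Augmenting path u3→v3→u1→v4 (+1); matched 4.
No augmenting path remains; maximum matching = 4.
König certificate: {u1, u2, u5, v3} is a vertex cover of size 4 (every listed pair touches it), so no matching can be larger.

4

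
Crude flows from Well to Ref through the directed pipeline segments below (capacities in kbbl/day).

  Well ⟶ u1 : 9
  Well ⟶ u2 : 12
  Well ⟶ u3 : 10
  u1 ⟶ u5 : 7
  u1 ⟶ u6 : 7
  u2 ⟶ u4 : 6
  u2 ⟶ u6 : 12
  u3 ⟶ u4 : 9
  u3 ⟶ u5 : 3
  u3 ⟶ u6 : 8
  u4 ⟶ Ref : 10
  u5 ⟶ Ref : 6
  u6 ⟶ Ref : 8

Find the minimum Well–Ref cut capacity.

24

Augment Well→u1→u5→Ref: bottleneck 6, flow now 6.
Augment Well→u1→u6→Ref: bottleneck 3, flow now 9.
Augment Well→u2→u4→Ref: bottleneck 6, flow now 15.
Augment Well→u2→u6→Ref: bottleneck 5, flow now 20.
Augment Well→u3→u4→Ref: bottleneck 4, flow now 24.
No augmenting path remains; maximum flow = 24.
By max-flow min-cut, the minimum cut capacity equals the max flow.
In the residual graph, reachable from Well: {Well, u1, u2, u3, u4, u5, u6}.
Min-cut edges: u4→Ref (10), u5→Ref (6), u6→Ref (8); capacity 10 + 6 + 8 = 24.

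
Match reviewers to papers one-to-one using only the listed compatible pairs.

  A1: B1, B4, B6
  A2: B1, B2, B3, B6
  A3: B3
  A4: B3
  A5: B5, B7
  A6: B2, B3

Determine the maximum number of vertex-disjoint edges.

5

Unit-capacity flow: source→left, listed edges, right→sink; max matching = max flow.
Augmenting path A1→B1 (+1); matched 1.
Augmenting path A2→B2 (+1); matched 2.
Augmenting path A3→B3 (+1); matched 3.
Augmenting path A5→B5 (+1); matched 4.
Augmenting path A6→B2→A2→B6 (+1); matched 5.
No augmenting path remains; maximum matching = 5.
König certificate: {A1, A2, A5, A6, B3} is a vertex cover of size 5 (every listed pair touches it), so no matching can be larger.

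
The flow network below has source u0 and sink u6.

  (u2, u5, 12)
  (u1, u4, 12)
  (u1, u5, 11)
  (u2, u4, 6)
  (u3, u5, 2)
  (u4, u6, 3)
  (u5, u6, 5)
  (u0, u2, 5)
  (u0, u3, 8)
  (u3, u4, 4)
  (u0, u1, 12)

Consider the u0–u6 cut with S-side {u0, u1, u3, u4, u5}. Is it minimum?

Given cut capacity: 5 + 3 + 5 = 13.
Augment u0→u1→u4→u6: bottleneck 3, flow now 3.
Augment u0→u1→u5→u6: bottleneck 5, flow now 8.
No augmenting path remains; maximum flow = 8.
In the residual graph, reachable from u0: {u0, u1, u2, u3, u4, u5}.
Min-cut edges: u4→u6 (3), u5→u6 (5); capacity 3 + 5 = 8.
Cut capacity 13 exceeds the max flow 8, so it is not minimum.

No — its capacity is 13, but the minimum cut has capacity 8.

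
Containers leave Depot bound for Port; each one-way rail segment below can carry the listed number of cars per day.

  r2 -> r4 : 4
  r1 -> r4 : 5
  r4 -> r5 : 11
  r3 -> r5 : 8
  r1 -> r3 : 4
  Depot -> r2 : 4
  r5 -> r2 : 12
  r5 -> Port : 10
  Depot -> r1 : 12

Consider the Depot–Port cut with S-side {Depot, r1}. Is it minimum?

Given cut capacity: 4 + 4 + 5 = 13.
Augment Depot→r1→r3→r5→Port: bottleneck 4, flow now 4.
Augment Depot→r1→r4→r5→Port: bottleneck 5, flow now 9.
Augment Depot→r2→r4→r5→Port: bottleneck 1, flow now 10.
No augmenting path remains; maximum flow = 10.
In the residual graph, reachable from Depot: {Depot, r1, r2, r3, r4, r5}.
Min-cut edges: r5→Port (10); capacity 10 = 10.
Cut capacity 13 exceeds the max flow 10, so it is not minimum.

No — its capacity is 13, but the minimum cut has capacity 10.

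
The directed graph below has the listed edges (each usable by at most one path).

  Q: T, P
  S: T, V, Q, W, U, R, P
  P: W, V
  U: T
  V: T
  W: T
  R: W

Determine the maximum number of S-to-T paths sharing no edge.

5

Assign every edge capacity 1; by Menger, the answer equals the max flow.
Path S→T (+1); total 1.
Path S→Q→T (+1); total 2.
Path S→U→T (+1); total 3.
Path S→V→T (+1); total 4.
Path S→W→T (+1); total 5.
No residual S→T path; max flow = 5.
Certifying cut of size 5: {S→Q, S→T, S→U, V→T, W→T}.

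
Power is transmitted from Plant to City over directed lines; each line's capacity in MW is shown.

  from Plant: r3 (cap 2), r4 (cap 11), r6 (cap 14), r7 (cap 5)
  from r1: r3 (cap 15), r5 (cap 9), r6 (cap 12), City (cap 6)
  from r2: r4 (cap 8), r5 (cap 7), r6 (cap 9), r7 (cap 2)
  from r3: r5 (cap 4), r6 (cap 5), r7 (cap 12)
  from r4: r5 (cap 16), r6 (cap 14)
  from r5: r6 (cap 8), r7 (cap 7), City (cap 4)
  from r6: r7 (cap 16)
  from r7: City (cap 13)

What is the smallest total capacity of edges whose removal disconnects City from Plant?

Augment Plant→r7→City: bottleneck 5, flow now 5.
Augment Plant→r3→r5→City: bottleneck 2, flow now 7.
Augment Plant→r4→r5→City: bottleneck 2, flow now 9.
Augment Plant→r6→r7→City: bottleneck 8, flow now 17.
No augmenting path remains; maximum flow = 17.
By max-flow min-cut, the minimum cut capacity equals the max flow.
In the residual graph, reachable from Plant: {Plant, r3, r4, r5, r6, r7}.
Min-cut edges: r5→City (4), r7→City (13); capacity 4 + 13 = 17.

17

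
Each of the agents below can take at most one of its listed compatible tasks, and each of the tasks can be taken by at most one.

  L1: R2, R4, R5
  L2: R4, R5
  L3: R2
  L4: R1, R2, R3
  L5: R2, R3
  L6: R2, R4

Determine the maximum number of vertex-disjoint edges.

5

Unit-capacity flow: source→left, listed edges, right→sink; max matching = max flow.
Augmenting path L1→R2 (+1); matched 1.
Augmenting path L2→R4 (+1); matched 2.
Augmenting path L4→R1 (+1); matched 3.
Augmenting path L5→R3 (+1); matched 4.
Augmenting path L3→R2→L1→R5 (+1); matched 5.
No augmenting path remains; maximum matching = 5.
König certificate: {L4, L5, R2, R4, R5} is a vertex cover of size 5 (every listed pair touches it), so no matching can be larger.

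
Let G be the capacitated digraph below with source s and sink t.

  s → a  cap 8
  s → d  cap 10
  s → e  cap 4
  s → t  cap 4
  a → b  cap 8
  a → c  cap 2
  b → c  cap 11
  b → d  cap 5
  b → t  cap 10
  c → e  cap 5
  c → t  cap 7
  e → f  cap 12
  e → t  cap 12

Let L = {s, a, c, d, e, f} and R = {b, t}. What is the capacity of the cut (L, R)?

31

Edges leaving {s, a, c, d, e, f}: s→t (4), a→b (8), c→t (7), e→t (12).
Cut capacity = 4 + 8 + 7 + 12 = 31.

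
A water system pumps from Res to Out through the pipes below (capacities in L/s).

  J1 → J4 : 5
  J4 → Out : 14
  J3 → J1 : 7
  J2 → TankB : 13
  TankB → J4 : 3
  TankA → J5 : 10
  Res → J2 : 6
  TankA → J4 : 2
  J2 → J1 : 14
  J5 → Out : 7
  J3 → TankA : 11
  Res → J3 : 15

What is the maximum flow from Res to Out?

Augment Res→J3→J1→J4→Out: bottleneck 5, flow now 5.
Augment Res→J3→TankA→J5→Out: bottleneck 7, flow now 12.
Augment Res→J3→TankA→J4→Out: bottleneck 2, flow now 14.
Augment Res→J2→TankB→J4→Out: bottleneck 3, flow now 17.
No augmenting path remains; maximum flow = 17.
In the residual graph, reachable from Res: {Res, J3, J2, TankB, J1, TankA, J5}.
Min-cut edges: TankB→J4 (3), J1→J4 (5), TankA→J4 (2), J5→Out (7); capacity 3 + 5 + 2 + 7 = 17.
This cut is saturated, so no flow can exceed 17.

17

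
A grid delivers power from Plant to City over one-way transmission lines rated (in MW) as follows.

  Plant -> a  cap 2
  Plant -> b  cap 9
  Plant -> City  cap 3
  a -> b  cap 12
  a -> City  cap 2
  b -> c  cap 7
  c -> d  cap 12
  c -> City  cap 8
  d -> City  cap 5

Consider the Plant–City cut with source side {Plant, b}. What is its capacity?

12

Edges leaving {Plant, b}: Plant→a (2), Plant→City (3), b→c (7).
Cut capacity = 2 + 3 + 7 = 12.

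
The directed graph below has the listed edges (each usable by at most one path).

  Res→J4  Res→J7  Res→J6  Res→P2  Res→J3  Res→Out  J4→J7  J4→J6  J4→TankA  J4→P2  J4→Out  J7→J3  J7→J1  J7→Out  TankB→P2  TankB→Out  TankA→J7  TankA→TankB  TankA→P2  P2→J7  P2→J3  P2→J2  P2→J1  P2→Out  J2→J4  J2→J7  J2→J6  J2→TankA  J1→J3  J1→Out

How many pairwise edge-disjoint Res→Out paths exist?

Assign every edge capacity 1; by Menger, the answer equals the max flow.
Path Res→Out (+1); total 1.
Path Res→J4→Out (+1); total 2.
Path Res→J7→Out (+1); total 3.
Path Res→P2→Out (+1); total 4.
No residual Res→Out path; max flow = 4.
Certifying cut of size 4: {Res→J4, Res→J7, Res→Out, Res→P2}.

4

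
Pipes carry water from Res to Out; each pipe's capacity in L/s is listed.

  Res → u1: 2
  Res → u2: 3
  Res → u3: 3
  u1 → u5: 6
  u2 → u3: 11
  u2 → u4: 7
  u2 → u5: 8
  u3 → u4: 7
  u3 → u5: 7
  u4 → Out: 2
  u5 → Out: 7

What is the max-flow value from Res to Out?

Augment Res→u1→u5→Out: bottleneck 2, flow now 2.
Augment Res→u2→u4→Out: bottleneck 2, flow now 4.
Augment Res→u2→u5→Out: bottleneck 1, flow now 5.
Augment Res→u3→u5→Out: bottleneck 3, flow now 8.
No augmenting path remains; maximum flow = 8.
In the residual graph, reachable from Res: {Res}.
Min-cut edges: Res→u1 (2), Res→u2 (3), Res→u3 (3); capacity 2 + 3 + 3 = 8.
This cut is saturated, so no flow can exceed 8.

8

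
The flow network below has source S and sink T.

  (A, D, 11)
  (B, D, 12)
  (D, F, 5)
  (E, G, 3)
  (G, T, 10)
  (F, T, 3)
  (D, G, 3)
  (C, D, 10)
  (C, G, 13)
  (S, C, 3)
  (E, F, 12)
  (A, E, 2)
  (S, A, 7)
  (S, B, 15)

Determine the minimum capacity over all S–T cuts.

11

Augment S→C→G→T: bottleneck 3, flow now 3.
Augment S→A→D→F→T: bottleneck 3, flow now 6.
Augment S→A→D→G→T: bottleneck 3, flow now 9.
Augment S→A→E→G→T: bottleneck 1, flow now 10.
Augment S→B→D→A→E→G→T: bottleneck 1, flow now 11. (uses reverse residual edge)
No augmenting path remains; maximum flow = 11.
By max-flow min-cut, the minimum cut capacity equals the max flow.
In the residual graph, reachable from S: {S, A, B, D, F}.
Min-cut edges: S→C (3), A→E (2), D→G (3), F→T (3); capacity 3 + 2 + 3 + 3 = 11.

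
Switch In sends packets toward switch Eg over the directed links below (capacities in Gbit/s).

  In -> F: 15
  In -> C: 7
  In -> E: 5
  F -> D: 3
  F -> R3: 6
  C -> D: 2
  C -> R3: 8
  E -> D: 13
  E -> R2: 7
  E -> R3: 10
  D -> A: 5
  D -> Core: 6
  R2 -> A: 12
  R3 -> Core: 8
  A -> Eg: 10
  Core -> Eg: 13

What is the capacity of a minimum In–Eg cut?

18

Augment In→F→D→A→Eg: bottleneck 3, flow now 3.
Augment In→F→R3→Core→Eg: bottleneck 6, flow now 9.
Augment In→C→D→A→Eg: bottleneck 2, flow now 11.
Augment In→C→R3→Core→Eg: bottleneck 2, flow now 13.
Augment In→E→D→Core→Eg: bottleneck 5, flow now 18.
No augmenting path remains; maximum flow = 18.
By max-flow min-cut, the minimum cut capacity equals the max flow.
In the residual graph, reachable from In: {In, F, C, R3}.
Min-cut edges: In→E (5), F→D (3), C→D (2), R3→Core (8); capacity 5 + 3 + 2 + 8 = 18.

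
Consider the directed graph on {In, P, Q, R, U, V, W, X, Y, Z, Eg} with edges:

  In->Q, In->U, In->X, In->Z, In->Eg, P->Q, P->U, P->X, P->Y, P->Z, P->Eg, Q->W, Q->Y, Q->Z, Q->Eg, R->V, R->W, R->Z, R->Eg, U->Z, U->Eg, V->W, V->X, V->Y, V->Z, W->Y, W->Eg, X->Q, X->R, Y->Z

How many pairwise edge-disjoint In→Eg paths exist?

4

Assign every edge capacity 1; by Menger, the answer equals the max flow.
Path In→Eg (+1); total 1.
Path In→Q→Eg (+1); total 2.
Path In→U→Eg (+1); total 3.
Path In→X→R→Eg (+1); total 4.
No residual In→Eg path; max flow = 4.
Certifying cut of size 4: {In→Eg, In→Q, In→U, In→X}.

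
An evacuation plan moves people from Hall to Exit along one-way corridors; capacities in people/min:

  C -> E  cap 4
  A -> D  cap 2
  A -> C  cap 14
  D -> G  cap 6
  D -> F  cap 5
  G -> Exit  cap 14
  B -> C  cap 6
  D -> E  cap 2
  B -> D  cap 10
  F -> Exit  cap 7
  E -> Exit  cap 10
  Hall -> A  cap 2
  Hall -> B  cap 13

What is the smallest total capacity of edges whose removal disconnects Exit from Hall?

Augment Hall→A→C→E→Exit: bottleneck 2, flow now 2.
Augment Hall→B→C→E→Exit: bottleneck 2, flow now 4.
Augment Hall→B→D→E→Exit: bottleneck 2, flow now 6.
Augment Hall→B→D→F→Exit: bottleneck 5, flow now 11.
Augment Hall→B→D→G→Exit: bottleneck 3, flow now 14.
Augment Hall→B→C→A→D→G→Exit: bottleneck 1, flow now 15. (uses reverse residual edge)
No augmenting path remains; maximum flow = 15.
By max-flow min-cut, the minimum cut capacity equals the max flow.
In the residual graph, reachable from Hall: {Hall}.
Min-cut edges: Hall→A (2), Hall→B (13); capacity 2 + 13 = 15.

15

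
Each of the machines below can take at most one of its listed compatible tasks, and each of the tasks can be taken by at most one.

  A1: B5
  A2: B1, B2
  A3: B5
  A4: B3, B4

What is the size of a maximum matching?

3

Unit-capacity flow: source→left, listed edges, right→sink; max matching = max flow.
Augmenting path A1→B5 (+1); matched 1.
Augmenting path A2→B1 (+1); matched 2.
Augmenting path A4→B3 (+1); matched 3.
No augmenting path remains; maximum matching = 3.
König certificate: {A2, A4, B5} is a vertex cover of size 3 (every listed pair touches it), so no matching can be larger.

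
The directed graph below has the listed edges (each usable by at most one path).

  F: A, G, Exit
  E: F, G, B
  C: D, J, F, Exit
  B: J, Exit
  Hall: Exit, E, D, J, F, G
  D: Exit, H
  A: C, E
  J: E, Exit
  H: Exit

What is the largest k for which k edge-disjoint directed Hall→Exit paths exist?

Assign every edge capacity 1; by Menger, the answer equals the max flow.
Path Hall→Exit (+1); total 1.
Path Hall→D→Exit (+1); total 2.
Path Hall→F→Exit (+1); total 3.
Path Hall→J→Exit (+1); total 4.
Path Hall→E→B→Exit (+1); total 5.
No residual Hall→Exit path; max flow = 5.
Certifying cut of size 5: {Hall→D, Hall→E, Hall→Exit, Hall→F, Hall→J}.

5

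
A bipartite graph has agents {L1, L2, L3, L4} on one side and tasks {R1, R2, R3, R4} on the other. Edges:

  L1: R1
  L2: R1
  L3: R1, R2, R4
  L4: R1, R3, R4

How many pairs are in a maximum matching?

Unit-capacity flow: source→left, listed edges, right→sink; max matching = max flow.
Augmenting path L1→R1 (+1); matched 1.
Augmenting path L3→R2 (+1); matched 2.
Augmenting path L4→R3 (+1); matched 3.
No augmenting path remains; maximum matching = 3.
König certificate: {L3, L4, R1} is a vertex cover of size 3 (every listed pair touches it), so no matching can be larger.

3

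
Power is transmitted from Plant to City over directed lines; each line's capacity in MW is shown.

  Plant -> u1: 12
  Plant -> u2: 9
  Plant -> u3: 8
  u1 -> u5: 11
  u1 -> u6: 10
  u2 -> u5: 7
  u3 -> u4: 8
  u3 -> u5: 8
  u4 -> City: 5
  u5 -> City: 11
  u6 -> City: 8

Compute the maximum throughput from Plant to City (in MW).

24

Augment Plant→u1→u5→City: bottleneck 11, flow now 11.
Augment Plant→u1→u6→City: bottleneck 1, flow now 12.
Augment Plant→u3→u4→City: bottleneck 5, flow now 17.
Augment Plant→u2→u5→u1→u6→City: bottleneck 7, flow now 24. (uses reverse residual edge)
No augmenting path remains; maximum flow = 24.
In the residual graph, reachable from Plant: {Plant, u1, u2, u3, u4, u5, u6}.
Min-cut edges: u4→City (5), u5→City (11), u6→City (8); capacity 5 + 11 + 8 = 24.
This cut is saturated, so no flow can exceed 24.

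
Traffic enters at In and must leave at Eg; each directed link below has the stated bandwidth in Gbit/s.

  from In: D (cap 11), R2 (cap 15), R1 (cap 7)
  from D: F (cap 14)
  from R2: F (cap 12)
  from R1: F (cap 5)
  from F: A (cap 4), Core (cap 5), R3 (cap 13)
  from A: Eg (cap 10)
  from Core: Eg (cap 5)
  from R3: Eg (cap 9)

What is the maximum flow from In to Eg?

18

Augment In→D→F→A→Eg: bottleneck 4, flow now 4.
Augment In→D→F→Core→Eg: bottleneck 5, flow now 9.
Augment In→D→F→R3→Eg: bottleneck 2, flow now 11.
Augment In→R2→F→R3→Eg: bottleneck 7, flow now 18.
No augmenting path remains; maximum flow = 18.
In the residual graph, reachable from In: {In, D, R2, R1, F, R3}.
Min-cut edges: F→A (4), F→Core (5), R3→Eg (9); capacity 4 + 5 + 9 = 18.
This cut is saturated, so no flow can exceed 18.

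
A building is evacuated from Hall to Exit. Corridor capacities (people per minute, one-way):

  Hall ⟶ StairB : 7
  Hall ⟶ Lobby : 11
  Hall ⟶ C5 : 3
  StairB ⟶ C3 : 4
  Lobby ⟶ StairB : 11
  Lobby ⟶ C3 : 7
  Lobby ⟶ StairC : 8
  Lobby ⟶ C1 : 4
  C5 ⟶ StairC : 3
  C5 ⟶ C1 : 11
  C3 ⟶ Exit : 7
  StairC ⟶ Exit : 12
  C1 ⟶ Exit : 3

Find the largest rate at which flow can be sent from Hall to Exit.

Augment Hall→StairB→C3→Exit: bottleneck 4, flow now 4.
Augment Hall→Lobby→C3→Exit: bottleneck 3, flow now 7.
Augment Hall→Lobby→StairC→Exit: bottleneck 8, flow now 15.
Augment Hall→C5→StairC→Exit: bottleneck 3, flow now 18.
No augmenting path remains; maximum flow = 18.
In the residual graph, reachable from Hall: {Hall, StairB}.
Min-cut edges: Hall→Lobby (11), Hall→C5 (3), StairB→C3 (4); capacity 11 + 3 + 4 = 18.
This cut is saturated, so no flow can exceed 18.

18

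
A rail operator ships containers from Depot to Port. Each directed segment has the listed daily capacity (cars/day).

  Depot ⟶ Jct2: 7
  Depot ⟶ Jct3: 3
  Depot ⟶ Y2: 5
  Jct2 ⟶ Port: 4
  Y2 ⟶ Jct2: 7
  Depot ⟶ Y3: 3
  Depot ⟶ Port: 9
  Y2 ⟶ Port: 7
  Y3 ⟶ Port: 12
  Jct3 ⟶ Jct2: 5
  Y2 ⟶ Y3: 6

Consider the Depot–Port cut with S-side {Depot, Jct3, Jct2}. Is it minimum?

Given cut capacity: 5 + 3 + 9 + 4 = 21.
Augment Depot→Port: bottleneck 9, flow now 9.
Augment Depot→Y2→Port: bottleneck 5, flow now 14.
Augment Depot→Jct2→Port: bottleneck 4, flow now 18.
Augment Depot→Y3→Port: bottleneck 3, flow now 21.
No augmenting path remains; maximum flow = 21.
Cut capacity 21 equals the max flow, so it is a minimum cut.

Yes — it is a minimum cut (capacity 21).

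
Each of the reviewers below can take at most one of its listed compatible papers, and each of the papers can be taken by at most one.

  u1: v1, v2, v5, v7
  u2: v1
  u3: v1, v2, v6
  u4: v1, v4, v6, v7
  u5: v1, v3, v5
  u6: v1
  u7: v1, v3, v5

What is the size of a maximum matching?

6

Unit-capacity flow: source→left, listed edges, right→sink; max matching = max flow.
Augmenting path u1→v1 (+1); matched 1.
Augmenting path u3→v2 (+1); matched 2.
Augmenting path u4→v4 (+1); matched 3.
Augmenting path u5→v3 (+1); matched 4.
Augmenting path u7→v5 (+1); matched 5.
Augmenting path u2→v1→u1→v7 (+1); matched 6.
No augmenting path remains; maximum matching = 6.
König certificate: {u1, u3, u4, u5, u7, v1} is a vertex cover of size 6 (every listed pair touches it), so no matching can be larger.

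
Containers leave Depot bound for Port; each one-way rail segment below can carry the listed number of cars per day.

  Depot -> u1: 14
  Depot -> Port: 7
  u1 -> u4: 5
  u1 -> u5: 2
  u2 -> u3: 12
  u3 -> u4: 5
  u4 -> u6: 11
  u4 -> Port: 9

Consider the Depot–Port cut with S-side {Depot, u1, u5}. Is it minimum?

Given cut capacity: 7 + 5 = 12.
Augment Depot→Port: bottleneck 7, flow now 7.
Augment Depot→u1→u4→Port: bottleneck 5, flow now 12.
No augmenting path remains; maximum flow = 12.
Cut capacity 12 equals the max flow, so it is a minimum cut.

Yes — it is a minimum cut (capacity 12).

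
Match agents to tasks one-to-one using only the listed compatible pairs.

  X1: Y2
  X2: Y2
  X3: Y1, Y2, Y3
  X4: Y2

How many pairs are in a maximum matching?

Unit-capacity flow: source→left, listed edges, right→sink; max matching = max flow.
Augmenting path X1→Y2 (+1); matched 1.
Augmenting path X3→Y1 (+1); matched 2.
No augmenting path remains; maximum matching = 2.
König certificate: {X3, Y2} is a vertex cover of size 2 (every listed pair touches it), so no matching can be larger.

2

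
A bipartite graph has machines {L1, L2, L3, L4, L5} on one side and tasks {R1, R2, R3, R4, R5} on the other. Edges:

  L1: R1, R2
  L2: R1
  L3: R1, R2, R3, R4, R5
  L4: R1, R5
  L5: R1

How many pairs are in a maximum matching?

4

Unit-capacity flow: source→left, listed edges, right→sink; max matching = max flow.
Augmenting path L1→R1 (+1); matched 1.
Augmenting path L3→R2 (+1); matched 2.
Augmenting path L4→R5 (+1); matched 3.
Augmenting path L2→R1→L1→R2→L3→R3 (+1); matched 4.
No augmenting path remains; maximum matching = 4.
König certificate: {L1, L3, L4, R1} is a vertex cover of size 4 (every listed pair touches it), so no matching can be larger.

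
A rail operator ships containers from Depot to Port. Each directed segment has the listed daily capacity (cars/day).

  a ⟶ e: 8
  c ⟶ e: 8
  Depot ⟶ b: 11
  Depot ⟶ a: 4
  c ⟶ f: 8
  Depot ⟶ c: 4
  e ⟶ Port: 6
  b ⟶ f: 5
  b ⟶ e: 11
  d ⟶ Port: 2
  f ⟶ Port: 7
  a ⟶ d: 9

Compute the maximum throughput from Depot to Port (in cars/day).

Augment Depot→a→d→Port: bottleneck 2, flow now 2.
Augment Depot→a→e→Port: bottleneck 2, flow now 4.
Augment Depot→b→e→Port: bottleneck 4, flow now 8.
Augment Depot→b→f→Port: bottleneck 5, flow now 13.
Augment Depot→c→f→Port: bottleneck 2, flow now 15.
No augmenting path remains; maximum flow = 15.
In the residual graph, reachable from Depot: {Depot, a, b, c, d, e, f}.
Min-cut edges: d→Port (2), e→Port (6), f→Port (7); capacity 2 + 6 + 7 = 15.
This cut is saturated, so no flow can exceed 15.

15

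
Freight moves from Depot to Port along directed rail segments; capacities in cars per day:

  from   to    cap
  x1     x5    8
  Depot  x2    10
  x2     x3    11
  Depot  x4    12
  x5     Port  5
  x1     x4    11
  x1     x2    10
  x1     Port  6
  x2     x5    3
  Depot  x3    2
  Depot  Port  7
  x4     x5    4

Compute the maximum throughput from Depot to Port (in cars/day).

Augment Depot→Port: bottleneck 7, flow now 7.
Augment Depot→x2→x5→Port: bottleneck 3, flow now 10.
Augment Depot→x4→x5→Port: bottleneck 2, flow now 12.
No augmenting path remains; maximum flow = 12.
In the residual graph, reachable from Depot: {Depot, x2, x3, x4, x5}.
Min-cut edges: Depot→Port (7), x5→Port (5); capacity 7 + 5 = 12.
This cut is saturated, so no flow can exceed 12.

12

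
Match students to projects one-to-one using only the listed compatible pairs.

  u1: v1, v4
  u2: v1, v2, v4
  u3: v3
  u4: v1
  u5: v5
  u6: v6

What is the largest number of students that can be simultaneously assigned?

6

Unit-capacity flow: source→left, listed edges, right→sink; max matching = max flow.
Augmenting path u1→v1 (+1); matched 1.
Augmenting path u2→v2 (+1); matched 2.
Augmenting path u3→v3 (+1); matched 3.
Augmenting path u5→v5 (+1); matched 4.
Augmenting path u6→v6 (+1); matched 5.
Augmenting path u4→v1→u1→v4 (+1); matched 6.
No augmenting path remains; maximum matching = 6.
König certificate: {u1, u2, u3, u4, u5, u6} is a vertex cover of size 6 (every listed pair touches it), so no matching can be larger.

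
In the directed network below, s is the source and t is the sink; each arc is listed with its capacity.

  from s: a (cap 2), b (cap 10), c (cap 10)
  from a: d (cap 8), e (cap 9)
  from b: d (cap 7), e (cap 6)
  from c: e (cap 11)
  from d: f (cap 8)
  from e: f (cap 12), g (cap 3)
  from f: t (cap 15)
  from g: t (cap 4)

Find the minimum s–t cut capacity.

Augment s→a→d→f→t: bottleneck 2, flow now 2.
Augment s→b→d→f→t: bottleneck 6, flow now 8.
Augment s→b→e→f→t: bottleneck 4, flow now 12.
Augment s→c→e→f→t: bottleneck 3, flow now 15.
Augment s→c→e→g→t: bottleneck 3, flow now 18.
No augmenting path remains; maximum flow = 18.
By max-flow min-cut, the minimum cut capacity equals the max flow.
In the residual graph, reachable from s: {s, a, b, c, d, e, f}.
Min-cut edges: e→g (3), f→t (15); capacity 3 + 15 = 18.

18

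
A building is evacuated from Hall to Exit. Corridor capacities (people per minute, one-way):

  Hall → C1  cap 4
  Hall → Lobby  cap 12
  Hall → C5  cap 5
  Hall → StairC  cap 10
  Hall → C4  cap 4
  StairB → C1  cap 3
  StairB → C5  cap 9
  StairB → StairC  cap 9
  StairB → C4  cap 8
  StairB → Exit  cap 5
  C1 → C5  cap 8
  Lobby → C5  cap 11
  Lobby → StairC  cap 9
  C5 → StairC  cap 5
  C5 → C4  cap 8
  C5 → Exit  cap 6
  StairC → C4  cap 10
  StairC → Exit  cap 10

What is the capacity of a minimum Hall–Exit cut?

16

Augment Hall→C5→Exit: bottleneck 5, flow now 5.
Augment Hall→StairC→Exit: bottleneck 10, flow now 15.
Augment Hall→C1→C5→Exit: bottleneck 1, flow now 16.
No augmenting path remains; maximum flow = 16.
By max-flow min-cut, the minimum cut capacity equals the max flow.
In the residual graph, reachable from Hall: {Hall, C1, Lobby, C5, StairC, C4}.
Min-cut edges: C5→Exit (6), StairC→Exit (10); capacity 6 + 10 = 16.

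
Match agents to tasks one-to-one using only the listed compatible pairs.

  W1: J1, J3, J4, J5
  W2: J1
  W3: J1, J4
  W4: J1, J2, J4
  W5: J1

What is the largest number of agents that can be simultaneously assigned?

4

Unit-capacity flow: source→left, listed edges, right→sink; max matching = max flow.
Augmenting path W1→J1 (+1); matched 1.
Augmenting path W3→J4 (+1); matched 2.
Augmenting path W4→J2 (+1); matched 3.
Augmenting path W2→J1→W1→J3 (+1); matched 4.
No augmenting path remains; maximum matching = 4.
König certificate: {W1, W3, W4, J1} is a vertex cover of size 4 (every listed pair touches it), so no matching can be larger.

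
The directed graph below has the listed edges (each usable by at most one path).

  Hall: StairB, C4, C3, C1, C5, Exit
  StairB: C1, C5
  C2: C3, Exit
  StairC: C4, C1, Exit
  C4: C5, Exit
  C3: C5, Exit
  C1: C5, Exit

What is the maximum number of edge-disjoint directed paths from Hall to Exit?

Assign every edge capacity 1; by Menger, the answer equals the max flow.
Path Hall→Exit (+1); total 1.
Path Hall→C4→Exit (+1); total 2.
Path Hall→C3→Exit (+1); total 3.
Path Hall→C1→Exit (+1); total 4.
No residual Hall→Exit path; max flow = 4.
Certifying cut of size 4: {C1→Exit, Hall→C3, Hall→C4, Hall→Exit}.

4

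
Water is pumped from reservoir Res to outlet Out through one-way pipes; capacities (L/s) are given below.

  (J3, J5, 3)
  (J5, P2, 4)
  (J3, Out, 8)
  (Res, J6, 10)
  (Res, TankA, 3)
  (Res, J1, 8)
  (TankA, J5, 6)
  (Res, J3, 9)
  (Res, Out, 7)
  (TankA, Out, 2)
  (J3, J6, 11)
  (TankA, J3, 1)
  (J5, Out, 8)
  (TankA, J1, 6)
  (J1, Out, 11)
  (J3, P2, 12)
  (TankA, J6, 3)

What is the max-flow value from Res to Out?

Augment Res→Out: bottleneck 7, flow now 7.
Augment Res→J3→Out: bottleneck 8, flow now 15.
Augment Res→TankA→Out: bottleneck 2, flow now 17.
Augment Res→J1→Out: bottleneck 8, flow now 25.
Augment Res→J3→J5→Out: bottleneck 1, flow now 26.
Augment Res→TankA→J5→Out: bottleneck 1, flow now 27.
No augmenting path remains; maximum flow = 27.
In the residual graph, reachable from Res: {Res, J6}.
Min-cut edges: Res→J3 (9), Res→TankA (3), Res→J1 (8), Res→Out (7); capacity 9 + 3 + 8 + 7 = 27.
This cut is saturated, so no flow can exceed 27.

27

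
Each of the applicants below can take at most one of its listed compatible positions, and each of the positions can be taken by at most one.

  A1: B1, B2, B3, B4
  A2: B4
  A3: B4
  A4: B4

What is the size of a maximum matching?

Unit-capacity flow: source→left, listed edges, right→sink; max matching = max flow.
Augmenting path A1→B1 (+1); matched 1.
Augmenting path A2→B4 (+1); matched 2.
No augmenting path remains; maximum matching = 2.
König certificate: {A1, B4} is a vertex cover of size 2 (every listed pair touches it), so no matching can be larger.

2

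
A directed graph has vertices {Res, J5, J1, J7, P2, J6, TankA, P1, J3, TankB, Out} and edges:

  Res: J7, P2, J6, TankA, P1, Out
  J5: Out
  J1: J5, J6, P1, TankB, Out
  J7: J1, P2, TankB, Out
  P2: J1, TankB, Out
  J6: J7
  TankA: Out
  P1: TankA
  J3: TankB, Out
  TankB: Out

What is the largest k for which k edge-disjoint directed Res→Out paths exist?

5

Assign every edge capacity 1; by Menger, the answer equals the max flow.
Path Res→Out (+1); total 1.
Path Res→J7→Out (+1); total 2.
Path Res→P2→Out (+1); total 3.
Path Res→TankA→Out (+1); total 4.
Path Res→J6→J7→J1→Out (+1); total 5.
No residual Res→Out path; max flow = 5.
Certifying cut of size 5: {Res→J6, Res→J7, Res→Out, Res→P2, TankA→Out}.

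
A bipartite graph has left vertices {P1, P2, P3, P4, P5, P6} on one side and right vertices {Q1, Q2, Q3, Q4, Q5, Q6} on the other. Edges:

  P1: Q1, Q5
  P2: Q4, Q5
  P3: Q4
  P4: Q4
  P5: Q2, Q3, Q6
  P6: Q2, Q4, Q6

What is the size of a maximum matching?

5

Unit-capacity flow: source→left, listed edges, right→sink; max matching = max flow.
Augmenting path P1→Q1 (+1); matched 1.
Augmenting path P2→Q4 (+1); matched 2.
Augmenting path P5→Q2 (+1); matched 3.
Augmenting path P6→Q6 (+1); matched 4.
Augmenting path P3→Q4→P2→Q5 (+1); matched 5.
No augmenting path remains; maximum matching = 5.
König certificate: {P1, P2, P5, P6, Q4} is a vertex cover of size 5 (every listed pair touches it), so no matching can be larger.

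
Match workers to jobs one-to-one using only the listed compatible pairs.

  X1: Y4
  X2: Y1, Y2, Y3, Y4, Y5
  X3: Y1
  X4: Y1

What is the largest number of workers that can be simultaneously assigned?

3

Unit-capacity flow: source→left, listed edges, right→sink; max matching = max flow.
Augmenting path X1→Y4 (+1); matched 1.
Augmenting path X2→Y1 (+1); matched 2.
Augmenting path X3→Y1→X2→Y2 (+1); matched 3.
No augmenting path remains; maximum matching = 3.
König certificate: {X1, X2, Y1} is a vertex cover of size 3 (every listed pair touches it), so no matching can be larger.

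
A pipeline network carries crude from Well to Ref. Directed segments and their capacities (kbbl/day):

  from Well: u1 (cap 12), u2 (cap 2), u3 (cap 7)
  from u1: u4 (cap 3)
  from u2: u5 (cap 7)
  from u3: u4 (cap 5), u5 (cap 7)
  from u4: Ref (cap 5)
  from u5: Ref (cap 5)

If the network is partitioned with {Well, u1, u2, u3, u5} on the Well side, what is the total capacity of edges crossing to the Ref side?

Edges leaving {Well, u1, u2, u3, u5}: u1→u4 (3), u3→u4 (5), u5→Ref (5).
Cut capacity = 3 + 5 + 5 = 13.

13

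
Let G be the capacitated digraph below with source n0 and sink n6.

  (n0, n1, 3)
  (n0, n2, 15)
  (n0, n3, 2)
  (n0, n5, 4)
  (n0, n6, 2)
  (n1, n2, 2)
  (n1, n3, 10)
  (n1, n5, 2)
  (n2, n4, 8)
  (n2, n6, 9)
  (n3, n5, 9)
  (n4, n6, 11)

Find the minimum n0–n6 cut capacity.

Augment n0→n6: bottleneck 2, flow now 2.
Augment n0→n2→n6: bottleneck 9, flow now 11.
Augment n0→n2→n4→n6: bottleneck 6, flow now 17.
Augment n0→n1→n2→n4→n6: bottleneck 2, flow now 19.
No augmenting path remains; maximum flow = 19.
By max-flow min-cut, the minimum cut capacity equals the max flow.
In the residual graph, reachable from n0: {n0, n1, n3, n5}.
Min-cut edges: n0→n2 (15), n0→n6 (2), n1→n2 (2); capacity 15 + 2 + 2 = 19.

19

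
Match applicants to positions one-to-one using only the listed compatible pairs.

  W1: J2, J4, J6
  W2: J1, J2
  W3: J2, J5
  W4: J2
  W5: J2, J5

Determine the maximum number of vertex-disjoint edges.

Unit-capacity flow: source→left, listed edges, right→sink; max matching = max flow.
Augmenting path W1→J2 (+1); matched 1.
Augmenting path W2→J1 (+1); matched 2.
Augmenting path W3→J5 (+1); matched 3.
Augmenting path W4→J2→W1→J4 (+1); matched 4.
No augmenting path remains; maximum matching = 4.
König certificate: {W1, W2, J2, J5} is a vertex cover of size 4 (every listed pair touches it), so no matching can be larger.

4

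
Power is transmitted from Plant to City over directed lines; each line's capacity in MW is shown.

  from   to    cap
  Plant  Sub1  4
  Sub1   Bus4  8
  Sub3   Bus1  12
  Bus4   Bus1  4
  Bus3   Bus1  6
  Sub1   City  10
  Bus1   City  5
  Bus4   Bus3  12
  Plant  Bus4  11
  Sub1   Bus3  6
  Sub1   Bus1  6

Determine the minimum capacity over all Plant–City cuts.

9

Augment Plant→Sub1→City: bottleneck 4, flow now 4.
Augment Plant→Bus4→Bus1→City: bottleneck 4, flow now 8.
Augment Plant→Bus4→Bus3→Bus1→City: bottleneck 1, flow now 9.
No augmenting path remains; maximum flow = 9.
By max-flow min-cut, the minimum cut capacity equals the max flow.
In the residual graph, reachable from Plant: {Plant, Bus4, Bus3, Bus1}.
Min-cut edges: Plant→Sub1 (4), Bus1→City (5); capacity 4 + 5 = 9.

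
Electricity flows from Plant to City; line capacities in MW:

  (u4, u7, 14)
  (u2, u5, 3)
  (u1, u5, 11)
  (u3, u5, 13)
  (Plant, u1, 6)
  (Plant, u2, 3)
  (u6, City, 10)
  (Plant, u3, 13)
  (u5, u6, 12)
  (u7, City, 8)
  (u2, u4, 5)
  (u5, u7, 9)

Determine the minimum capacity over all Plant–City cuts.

Augment Plant→u1→u5→u6→City: bottleneck 6, flow now 6.
Augment Plant→u2→u4→u7→City: bottleneck 3, flow now 9.
Augment Plant→u3→u5→u6→City: bottleneck 4, flow now 13.
Augment Plant→u3→u5→u7→City: bottleneck 5, flow now 18.
No augmenting path remains; maximum flow = 18.
By max-flow min-cut, the minimum cut capacity equals the max flow.
In the residual graph, reachable from Plant: {Plant, u1, u2, u3, u4, u5, u6, u7}.
Min-cut edges: u6→City (10), u7→City (8); capacity 10 + 8 = 18.

18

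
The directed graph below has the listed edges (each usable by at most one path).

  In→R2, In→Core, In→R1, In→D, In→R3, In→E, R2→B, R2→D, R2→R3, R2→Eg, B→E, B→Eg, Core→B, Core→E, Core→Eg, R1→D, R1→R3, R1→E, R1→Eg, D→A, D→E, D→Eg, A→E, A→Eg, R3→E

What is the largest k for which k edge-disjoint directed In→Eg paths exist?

4

Assign every edge capacity 1; by Menger, the answer equals the max flow.
Path In→R2→Eg (+1); total 1.
Path In→Core→Eg (+1); total 2.
Path In→R1→Eg (+1); total 3.
Path In→D→Eg (+1); total 4.
No residual In→Eg path; max flow = 4.
Certifying cut of size 4: {In→Core, In→D, In→R1, In→R2}.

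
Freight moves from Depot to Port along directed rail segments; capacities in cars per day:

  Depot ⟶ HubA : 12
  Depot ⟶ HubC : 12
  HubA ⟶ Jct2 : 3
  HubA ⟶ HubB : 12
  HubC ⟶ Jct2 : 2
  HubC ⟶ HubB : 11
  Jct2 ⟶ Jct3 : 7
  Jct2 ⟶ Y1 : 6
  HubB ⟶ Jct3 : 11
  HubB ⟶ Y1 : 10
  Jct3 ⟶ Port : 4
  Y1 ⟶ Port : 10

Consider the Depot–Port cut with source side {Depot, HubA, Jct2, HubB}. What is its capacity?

46

Edges leaving {Depot, HubA, Jct2, HubB}: Depot→HubC (12), Jct2→Jct3 (7), Jct2→Y1 (6), HubB→Jct3 (11), HubB→Y1 (10).
Cut capacity = 12 + 7 + 6 + 11 + 10 = 46.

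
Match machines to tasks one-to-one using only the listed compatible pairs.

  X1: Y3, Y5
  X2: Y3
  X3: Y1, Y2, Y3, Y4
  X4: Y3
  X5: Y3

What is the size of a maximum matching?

Unit-capacity flow: source→left, listed edges, right→sink; max matching = max flow.
Augmenting path X1→Y3 (+1); matched 1.
Augmenting path X3→Y1 (+1); matched 2.
Augmenting path X2→Y3→X1→Y5 (+1); matched 3.
No augmenting path remains; maximum matching = 3.
König certificate: {X1, X3, Y3} is a vertex cover of size 3 (every listed pair touches it), so no matching can be larger.

3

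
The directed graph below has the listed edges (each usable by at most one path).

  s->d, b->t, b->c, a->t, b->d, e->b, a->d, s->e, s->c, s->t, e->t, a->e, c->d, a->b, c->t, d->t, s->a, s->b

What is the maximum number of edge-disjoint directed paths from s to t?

Assign every edge capacity 1; by Menger, the answer equals the max flow.
Path s→t (+1); total 1.
Path s→a→t (+1); total 2.
Path s→b→t (+1); total 3.
Path s→c→t (+1); total 4.
Path s→d→t (+1); total 5.
Path s→e→t (+1); total 6.
No residual s→t path; max flow = 6.
Certifying cut of size 6: {s→a, s→b, s→c, s→d, s→e, s→t}.

6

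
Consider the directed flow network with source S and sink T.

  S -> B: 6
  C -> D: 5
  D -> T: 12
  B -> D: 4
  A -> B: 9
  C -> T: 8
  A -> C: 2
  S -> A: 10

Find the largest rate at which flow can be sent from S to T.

Augment S→A→C→T: bottleneck 2, flow now 2.
Augment S→B→D→T: bottleneck 4, flow now 6.
No augmenting path remains; maximum flow = 6.
In the residual graph, reachable from S: {S, A, B}.
Min-cut edges: A→C (2), B→D (4); capacity 2 + 4 = 6.
This cut is saturated, so no flow can exceed 6.

6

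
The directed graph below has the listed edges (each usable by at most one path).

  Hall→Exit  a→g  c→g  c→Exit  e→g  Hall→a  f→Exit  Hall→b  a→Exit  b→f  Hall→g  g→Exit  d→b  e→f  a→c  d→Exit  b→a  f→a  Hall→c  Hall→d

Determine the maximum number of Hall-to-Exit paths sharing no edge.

6

Assign every edge capacity 1; by Menger, the answer equals the max flow.
Path Hall→Exit (+1); total 1.
Path Hall→a→Exit (+1); total 2.
Path Hall→c→Exit (+1); total 3.
Path Hall→d→Exit (+1); total 4.
Path Hall→g→Exit (+1); total 5.
Path Hall→b→f→Exit (+1); total 6.
No residual Hall→Exit path; max flow = 6.
Certifying cut of size 6: {Hall→Exit, Hall→a, Hall→b, Hall→c, Hall→d, Hall→g}.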